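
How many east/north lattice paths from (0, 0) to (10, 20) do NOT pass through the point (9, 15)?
Number of paths = 22199991

Total paths from (0, 0) to (10, 20): C(30, 10) = 30045015. Paths through (9, 15): (paths (0, 0) → (9, 15)) × (paths (9, 15) → (10, 20)) = C(24, 9) · C(6, 1) = 1307504 · 6 = 7845024. Avoidance count = 30045015 − 7845024 = 22199991.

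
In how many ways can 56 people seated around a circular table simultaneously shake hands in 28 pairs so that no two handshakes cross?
C_28 = 263747951750360

These noncrossing handshakes are counted by the Catalan number C_n = (1/(n + 1)) · C(2n, n). For n = 28: C_28 = (1/29) · C(56, 28) = 7648690600760440/29 = 263747951750360.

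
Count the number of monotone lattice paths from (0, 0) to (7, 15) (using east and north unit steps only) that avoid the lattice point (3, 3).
Number of paths = 134144

Total paths from (0, 0) to (7, 15): C(22, 7) = 170544. Paths through (3, 3): (paths (0, 0) → (3, 3)) × (paths (3, 3) → (7, 15)) = C(6, 3) · C(16, 4) = 20 · 1820 = 36400. Avoidance count = 170544 − 36400 = 134144.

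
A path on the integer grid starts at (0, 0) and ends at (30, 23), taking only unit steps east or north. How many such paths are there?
Number of paths = 623404249591760

A monotone lattice path from (0, 0) to (30, 23) consists of 30 east steps and 23 north steps in some order, so it is determined by which 30 of the 53 steps are east. The count is C(53, 30) = 623404249591760.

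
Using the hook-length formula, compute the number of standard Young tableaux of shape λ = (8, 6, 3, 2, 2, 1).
# SYT of shape (8, 6, 3, 2, 2, 1) = 2961389970

Hook-length formula: f^λ = n! / Π hook(c), product over all cells c of the Young diagram. For λ = (8, 6, 3, 2, 2, 1), n = 22 boxes. Hook lengths by row (left-to-right, top-to-bottom): [13, 11, 8, 6, 5, 4, 2, 1]; [10, 8, 5, 3, 2, 1]; [6, 4, 1]; [4, 2]; [3, 1]; [1]. Product of hooks = 379551744000. So f^λ = 22! / 379551744000 = 1124000727777607680000 / 379551744000 = 2961389970.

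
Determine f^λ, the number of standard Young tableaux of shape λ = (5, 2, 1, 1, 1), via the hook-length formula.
# SYT of shape (5, 2, 1, 1, 1) = 448

Hook-length formula: f^λ = n! / Π hook(c), product over all cells c of the Young diagram. For λ = (5, 2, 1, 1, 1), n = 10 boxes. Hook lengths by row (left-to-right, top-to-bottom): [9, 5, 3, 2, 1]; [5, 1]; [3]; [2]; [1]. Product of hooks = 8100. So f^λ = 10! / 8100 = 3628800 / 8100 = 448.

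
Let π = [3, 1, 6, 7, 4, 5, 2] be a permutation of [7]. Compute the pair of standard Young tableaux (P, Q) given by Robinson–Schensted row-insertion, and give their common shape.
P = [1, 2, 5] / [3, 4, 7] / [6];  Q = [1, 3, 4] / [2, 5, 6] / [7];  common shape = (3, 3, 1)

Row-insert the values π_1, π_2, … into P one at a time, bumping the leftmost entry strictly greater than the inserted value down to the next row. The recording tableau Q records, in position (i, j), the step at which that cell was added to P.
  Insert 3 (step 1): P = [3];  Q = [1]
  Insert 1 (step 2): P = [1] / [3];  Q = [1] / [2]
  Insert 6 (step 3): P = [1, 6] / [3];  Q = [1, 3] / [2]
  Insert 7 (step 4): P = [1, 6, 7] / [3];  Q = [1, 3, 4] / [2]
  Insert 4 (step 5): P = [1, 4, 7] / [3, 6];  Q = [1, 3, 4] / [2, 5]
  Insert 5 (step 6): P = [1, 4, 5] / [3, 6, 7];  Q = [1, 3, 4] / [2, 5, 6]
  Insert 2 (step 7): P = [1, 2, 5] / [3, 4, 7] / [6];  Q = [1, 3, 4] / [2, 5, 6] / [7]
Final shape: (3, 3, 1).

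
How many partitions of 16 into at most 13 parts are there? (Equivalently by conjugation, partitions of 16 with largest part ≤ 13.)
p(16, parts ≤ 13) = 227

Partitions of 16 with all parts ≤ 13: 13+3, 13+2+1, 13+1+1+1, 12+4, 12+3+1, 12+2+2, 12+2+1+1, 12+1+1+1+1, 11+5, 11+4+1, 11+3+2, 11+3+1+1, 11+2+2+1, 11+2+1+1+1, 11+1+1+1+1+1, 10+6, 10+5+1, 10+4+2, 10+4+1+1, 10+3+3, 10+3+2+1, 10+3+1+1+1, 10+2+2+2, 10+2+2+1+1, 10+2+1+1+1+1, 10+1+1+1+1+1+1, 9+7, 9+6+1, 9+5+2, 9+5+1+1, … (227 total). Count = 227.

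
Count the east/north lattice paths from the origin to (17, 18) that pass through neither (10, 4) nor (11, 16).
Number of paths = 4056474674

Inclusion–exclusion. Total paths: C(35, 17) = 4537567650. Through P₁: C(14, 10)·C(21, 7) = 116396280. Through P₂: C(27, 11)·C(8, 6) = 365061060. Since P₁ is strictly southwest of P₂, a monotone path through both must visit P₁ then P₂; paths through both = C(14, 10)·C(13, 1)·C(8, 6) = 364364. Avoid both = 4537567650 − 116396280 − 365061060 + 364364 = 4056474674.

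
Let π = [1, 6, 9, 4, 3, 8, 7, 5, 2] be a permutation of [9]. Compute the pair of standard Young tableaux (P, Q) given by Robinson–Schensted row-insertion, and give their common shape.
P = [1, 2, 5] / [3, 7] / [4, 8] / [6] / [9];  Q = [1, 2, 3] / [4, 6] / [5, 7] / [8] / [9];  common shape = (3, 2, 2, 1, 1)

Row-insert the values π_1, π_2, … into P one at a time, bumping the leftmost entry strictly greater than the inserted value down to the next row. The recording tableau Q records, in position (i, j), the step at which that cell was added to P.
  Insert 1 (step 1): P = [1];  Q = [1]
  Insert 6 (step 2): P = [1, 6];  Q = [1, 2]
  Insert 9 (step 3): P = [1, 6, 9];  Q = [1, 2, 3]
  Insert 4 (step 4): P = [1, 4, 9] / [6];  Q = [1, 2, 3] / [4]
  Insert 3 (step 5): P = [1, 3, 9] / [4] / [6];  Q = [1, 2, 3] / [4] / [5]
  Insert 8 (step 6): P = [1, 3, 8] / [4, 9] / [6];  Q = [1, 2, 3] / [4, 6] / [5]
  Insert 7 (step 7): P = [1, 3, 7] / [4, 8] / [6, 9];  Q = [1, 2, 3] / [4, 6] / [5, 7]
  Insert 5 (step 8): P = [1, 3, 5] / [4, 7] / [6, 8] / [9];  Q = [1, 2, 3] / [4, 6] / [5, 7] / [8]
  Insert 2 (step 9): P = [1, 2, 5] / [3, 7] / [4, 8] / [6] / [9];  Q = [1, 2, 3] / [4, 6] / [5, 7] / [8] / [9]
Final shape: (3, 2, 2, 1, 1).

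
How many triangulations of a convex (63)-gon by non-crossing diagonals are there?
C_61 = 6182127958584855650487080847216336

These polygon triangulations are counted by the Catalan number C_n = (1/(n + 1)) · C(2n, n). For n = 61: C_61 = (1/62) · C(122, 61) = 383291933432261050330199012527412832/62 = 6182127958584855650487080847216336.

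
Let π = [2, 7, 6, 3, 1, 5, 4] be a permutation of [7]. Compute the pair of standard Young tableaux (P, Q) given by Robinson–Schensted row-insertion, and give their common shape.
P = [1, 3, 4] / [2, 5] / [6] / [7];  Q = [1, 2, 6] / [3, 7] / [4] / [5];  common shape = (3, 2, 1, 1)

Row-insert the values π_1, π_2, … into P one at a time, bumping the leftmost entry strictly greater than the inserted value down to the next row. The recording tableau Q records, in position (i, j), the step at which that cell was added to P.
  Insert 2 (step 1): P = [2];  Q = [1]
  Insert 7 (step 2): P = [2, 7];  Q = [1, 2]
  Insert 6 (step 3): P = [2, 6] / [7];  Q = [1, 2] / [3]
  Insert 3 (step 4): P = [2, 3] / [6] / [7];  Q = [1, 2] / [3] / [4]
  Insert 1 (step 5): P = [1, 3] / [2] / [6] / [7];  Q = [1, 2] / [3] / [4] / [5]
  Insert 5 (step 6): P = [1, 3, 5] / [2] / [6] / [7];  Q = [1, 2, 6] / [3] / [4] / [5]
  Insert 4 (step 7): P = [1, 3, 4] / [2, 5] / [6] / [7];  Q = [1, 2, 6] / [3, 7] / [4] / [5]
Final shape: (3, 2, 1, 1).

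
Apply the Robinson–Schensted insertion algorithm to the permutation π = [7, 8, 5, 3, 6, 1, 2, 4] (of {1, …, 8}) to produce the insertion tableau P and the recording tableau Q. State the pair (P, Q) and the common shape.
P = [1, 2, 4] / [3, 6] / [5, 8] / [7];  Q = [1, 2, 8] / [3, 5] / [4, 7] / [6];  common shape = (3, 2, 2, 1)

Row-insert the values π_1, π_2, … into P one at a time, bumping the leftmost entry strictly greater than the inserted value down to the next row. The recording tableau Q records, in position (i, j), the step at which that cell was added to P.
  Insert 7 (step 1): P = [7];  Q = [1]
  Insert 8 (step 2): P = [7, 8];  Q = [1, 2]
  Insert 5 (step 3): P = [5, 8] / [7];  Q = [1, 2] / [3]
  Insert 3 (step 4): P = [3, 8] / [5] / [7];  Q = [1, 2] / [3] / [4]
  Insert 6 (step 5): P = [3, 6] / [5, 8] / [7];  Q = [1, 2] / [3, 5] / [4]
  Insert 1 (step 6): P = [1, 6] / [3, 8] / [5] / [7];  Q = [1, 2] / [3, 5] / [4] / [6]
  Insert 2 (step 7): P = [1, 2] / [3, 6] / [5, 8] / [7];  Q = [1, 2] / [3, 5] / [4, 7] / [6]
  Insert 4 (step 8): P = [1, 2, 4] / [3, 6] / [5, 8] / [7];  Q = [1, 2, 8] / [3, 5] / [4, 7] / [6]
Final shape: (3, 2, 2, 1).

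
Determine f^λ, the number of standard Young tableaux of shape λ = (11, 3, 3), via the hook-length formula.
# SYT of shape (11, 3, 3) = 35700

Hook-length formula: f^λ = n! / Π hook(c), product over all cells c of the Young diagram. For λ = (11, 3, 3), n = 17 boxes. Hook lengths by row (left-to-right, top-to-bottom): [13, 12, 11, 8, 7, 6, 5, 4, 3, 2, 1]; [4, 3, 2]; [3, 2, 1]. Product of hooks = 9963233280. So f^λ = 17! / 9963233280 = 355687428096000 / 9963233280 = 35700.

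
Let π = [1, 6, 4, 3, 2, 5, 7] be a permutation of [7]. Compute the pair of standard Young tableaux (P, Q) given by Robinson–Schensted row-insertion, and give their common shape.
P = [1, 2, 5, 7] / [3] / [4] / [6];  Q = [1, 2, 6, 7] / [3] / [4] / [5];  common shape = (4, 1, 1, 1)

Row-insert the values π_1, π_2, … into P one at a time, bumping the leftmost entry strictly greater than the inserted value down to the next row. The recording tableau Q records, in position (i, j), the step at which that cell was added to P.
  Insert 1 (step 1): P = [1];  Q = [1]
  Insert 6 (step 2): P = [1, 6];  Q = [1, 2]
  Insert 4 (step 3): P = [1, 4] / [6];  Q = [1, 2] / [3]
  Insert 3 (step 4): P = [1, 3] / [4] / [6];  Q = [1, 2] / [3] / [4]
  Insert 2 (step 5): P = [1, 2] / [3] / [4] / [6];  Q = [1, 2] / [3] / [4] / [5]
  Insert 5 (step 6): P = [1, 2, 5] / [3] / [4] / [6];  Q = [1, 2, 6] / [3] / [4] / [5]
  Insert 7 (step 7): P = [1, 2, 5, 7] / [3] / [4] / [6];  Q = [1, 2, 6, 7] / [3] / [4] / [5]
Final shape: (4, 1, 1, 1).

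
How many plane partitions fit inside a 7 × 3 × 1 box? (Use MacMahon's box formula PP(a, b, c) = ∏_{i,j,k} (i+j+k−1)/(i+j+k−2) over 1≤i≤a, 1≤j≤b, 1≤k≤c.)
PP(7, 3, 1) = 120

Evaluate the triple product over i = 1..7, j = 1..3, k = 1..1. The factors are (2/1) · (3/2) · (4/3) · (3/2) · (4/3) · (5/4) · (4/3) · (5/4) · … (21 factors total). The numerators and denominators telescope so the product is an integer; carrying out the multiplication exactly gives PP(7, 3, 1) = 120.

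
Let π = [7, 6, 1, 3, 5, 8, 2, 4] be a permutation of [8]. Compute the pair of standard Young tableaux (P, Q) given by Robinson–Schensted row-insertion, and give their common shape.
P = [1, 2, 4, 8] / [3, 5] / [6] / [7];  Q = [1, 4, 5, 6] / [2, 8] / [3] / [7];  common shape = (4, 2, 1, 1)

Row-insert the values π_1, π_2, … into P one at a time, bumping the leftmost entry strictly greater than the inserted value down to the next row. The recording tableau Q records, in position (i, j), the step at which that cell was added to P.
  Insert 7 (step 1): P = [7];  Q = [1]
  Insert 6 (step 2): P = [6] / [7];  Q = [1] / [2]
  Insert 1 (step 3): P = [1] / [6] / [7];  Q = [1] / [2] / [3]
  Insert 3 (step 4): P = [1, 3] / [6] / [7];  Q = [1, 4] / [2] / [3]
  Insert 5 (step 5): P = [1, 3, 5] / [6] / [7];  Q = [1, 4, 5] / [2] / [3]
  Insert 8 (step 6): P = [1, 3, 5, 8] / [6] / [7];  Q = [1, 4, 5, 6] / [2] / [3]
  Insert 2 (step 7): P = [1, 2, 5, 8] / [3] / [6] / [7];  Q = [1, 4, 5, 6] / [2] / [3] / [7]
  Insert 4 (step 8): P = [1, 2, 4, 8] / [3, 5] / [6] / [7];  Q = [1, 4, 5, 6] / [2, 8] / [3] / [7]
Final shape: (4, 2, 1, 1).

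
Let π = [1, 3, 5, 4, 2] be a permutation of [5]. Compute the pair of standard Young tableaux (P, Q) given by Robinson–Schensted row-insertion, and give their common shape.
P = [1, 2, 4] / [3] / [5];  Q = [1, 2, 3] / [4] / [5];  common shape = (3, 1, 1)

Row-insert the values π_1, π_2, … into P one at a time, bumping the leftmost entry strictly greater than the inserted value down to the next row. The recording tableau Q records, in position (i, j), the step at which that cell was added to P.
  Insert 1 (step 1): P = [1];  Q = [1]
  Insert 3 (step 2): P = [1, 3];  Q = [1, 2]
  Insert 5 (step 3): P = [1, 3, 5];  Q = [1, 2, 3]
  Insert 4 (step 4): P = [1, 3, 4] / [5];  Q = [1, 2, 3] / [4]
  Insert 2 (step 5): P = [1, 2, 4] / [3] / [5];  Q = [1, 2, 3] / [4] / [5]
Final shape: (3, 1, 1).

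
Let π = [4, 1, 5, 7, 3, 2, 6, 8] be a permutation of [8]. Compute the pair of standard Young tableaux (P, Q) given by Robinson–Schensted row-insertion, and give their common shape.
P = [1, 2, 6, 8] / [3, 5, 7] / [4];  Q = [1, 3, 4, 8] / [2, 5, 7] / [6];  common shape = (4, 3, 1)

Row-insert the values π_1, π_2, … into P one at a time, bumping the leftmost entry strictly greater than the inserted value down to the next row. The recording tableau Q records, in position (i, j), the step at which that cell was added to P.
  Insert 4 (step 1): P = [4];  Q = [1]
  Insert 1 (step 2): P = [1] / [4];  Q = [1] / [2]
  Insert 5 (step 3): P = [1, 5] / [4];  Q = [1, 3] / [2]
  Insert 7 (step 4): P = [1, 5, 7] / [4];  Q = [1, 3, 4] / [2]
  Insert 3 (step 5): P = [1, 3, 7] / [4, 5];  Q = [1, 3, 4] / [2, 5]
  Insert 2 (step 6): P = [1, 2, 7] / [3, 5] / [4];  Q = [1, 3, 4] / [2, 5] / [6]
  Insert 6 (step 7): P = [1, 2, 6] / [3, 5, 7] / [4];  Q = [1, 3, 4] / [2, 5, 7] / [6]
  Insert 8 (step 8): P = [1, 2, 6, 8] / [3, 5, 7] / [4];  Q = [1, 3, 4, 8] / [2, 5, 7] / [6]
Final shape: (4, 3, 1).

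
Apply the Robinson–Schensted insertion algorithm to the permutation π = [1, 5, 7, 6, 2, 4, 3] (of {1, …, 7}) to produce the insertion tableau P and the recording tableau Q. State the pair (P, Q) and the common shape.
P = [1, 2, 3] / [4, 6] / [5] / [7];  Q = [1, 2, 3] / [4, 6] / [5] / [7];  common shape = (3, 2, 1, 1)

Row-insert the values π_1, π_2, … into P one at a time, bumping the leftmost entry strictly greater than the inserted value down to the next row. The recording tableau Q records, in position (i, j), the step at which that cell was added to P.
  Insert 1 (step 1): P = [1];  Q = [1]
  Insert 5 (step 2): P = [1, 5];  Q = [1, 2]
  Insert 7 (step 3): P = [1, 5, 7];  Q = [1, 2, 3]
  Insert 6 (step 4): P = [1, 5, 6] / [7];  Q = [1, 2, 3] / [4]
  Insert 2 (step 5): P = [1, 2, 6] / [5] / [7];  Q = [1, 2, 3] / [4] / [5]
  Insert 4 (step 6): P = [1, 2, 4] / [5, 6] / [7];  Q = [1, 2, 3] / [4, 6] / [5]
  Insert 3 (step 7): P = [1, 2, 3] / [4, 6] / [5] / [7];  Q = [1, 2, 3] / [4, 6] / [5] / [7]
Final shape: (3, 2, 1, 1).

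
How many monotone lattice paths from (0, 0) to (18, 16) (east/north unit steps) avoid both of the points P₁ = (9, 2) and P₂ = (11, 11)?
Number of paths = 1602709636

Inclusion–exclusion. Total paths: C(34, 18) = 2203961430. Through P₁: C(11, 9)·C(23, 9) = 44945450. Through P₂: C(22, 11)·C(12, 7) = 558702144. Since P₁ is strictly southwest of P₂, a monotone path through both must visit P₁ then P₂; paths through both = C(11, 9)·C(11, 2)·C(12, 7) = 2395800. Avoid both = 2203961430 − 44945450 − 558702144 + 2395800 = 1602709636.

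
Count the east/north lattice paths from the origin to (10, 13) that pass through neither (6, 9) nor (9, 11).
Number of paths = 439986

Inclusion–exclusion. Total paths: C(23, 10) = 1144066. Through P₁: C(15, 6)·C(8, 4) = 350350. Through P₂: C(20, 9)·C(3, 1) = 503880. Since P₁ is strictly southwest of P₂, a monotone path through both must visit P₁ then P₂; paths through both = C(15, 6)·C(5, 3)·C(3, 1) = 150150. Avoid both = 1144066 − 350350 − 503880 + 150150 = 439986.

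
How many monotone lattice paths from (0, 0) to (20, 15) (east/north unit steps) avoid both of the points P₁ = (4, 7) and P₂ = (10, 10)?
Number of paths = 2533658622

Inclusion–exclusion. Total paths: C(35, 20) = 3247943160. Through P₁: C(11, 4)·C(24, 16) = 242705430. Through P₂: C(20, 10)·C(15, 10) = 554822268. Since P₁ is strictly southwest of P₂, a monotone path through both must visit P₁ then P₂; paths through both = C(11, 4)·C(9, 6)·C(15, 10) = 83243160. Avoid both = 3247943160 − 242705430 − 554822268 + 83243160 = 2533658622.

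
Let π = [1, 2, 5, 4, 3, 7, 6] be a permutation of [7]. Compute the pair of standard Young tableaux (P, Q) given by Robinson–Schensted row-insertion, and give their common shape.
P = [1, 2, 3, 6] / [4, 7] / [5];  Q = [1, 2, 3, 6] / [4, 7] / [5];  common shape = (4, 2, 1)

Row-insert the values π_1, π_2, … into P one at a time, bumping the leftmost entry strictly greater than the inserted value down to the next row. The recording tableau Q records, in position (i, j), the step at which that cell was added to P.
  Insert 1 (step 1): P = [1];  Q = [1]
  Insert 2 (step 2): P = [1, 2];  Q = [1, 2]
  Insert 5 (step 3): P = [1, 2, 5];  Q = [1, 2, 3]
  Insert 4 (step 4): P = [1, 2, 4] / [5];  Q = [1, 2, 3] / [4]
  Insert 3 (step 5): P = [1, 2, 3] / [4] / [5];  Q = [1, 2, 3] / [4] / [5]
  Insert 7 (step 6): P = [1, 2, 3, 7] / [4] / [5];  Q = [1, 2, 3, 6] / [4] / [5]
  Insert 6 (step 7): P = [1, 2, 3, 6] / [4, 7] / [5];  Q = [1, 2, 3, 6] / [4, 7] / [5]
Final shape: (4, 2, 1).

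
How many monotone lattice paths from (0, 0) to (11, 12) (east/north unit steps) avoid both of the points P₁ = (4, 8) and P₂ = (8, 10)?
Number of paths = 825398

Inclusion–exclusion. Total paths: C(23, 11) = 1352078. Through P₁: C(12, 4)·C(11, 7) = 163350. Through P₂: C(18, 8)·C(5, 3) = 437580. Since P₁ is strictly southwest of P₂, a monotone path through both must visit P₁ then P₂; paths through both = C(12, 4)·C(6, 4)·C(5, 3) = 74250. Avoid both = 1352078 − 163350 − 437580 + 74250 = 825398.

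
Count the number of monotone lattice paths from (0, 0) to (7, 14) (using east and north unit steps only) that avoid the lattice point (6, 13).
Number of paths = 62016

Total paths from (0, 0) to (7, 14): C(21, 7) = 116280. Paths through (6, 13): (paths (0, 0) → (6, 13)) × (paths (6, 13) → (7, 14)) = C(19, 6) · C(2, 1) = 27132 · 2 = 54264. Avoidance count = 116280 − 54264 = 62016.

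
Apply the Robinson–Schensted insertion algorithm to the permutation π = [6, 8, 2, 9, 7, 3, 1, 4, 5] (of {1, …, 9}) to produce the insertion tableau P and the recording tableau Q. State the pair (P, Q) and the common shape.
P = [1, 3, 4, 5] / [2, 7, 9] / [6] / [8];  Q = [1, 2, 4, 9] / [3, 5, 8] / [6] / [7];  common shape = (4, 3, 1, 1)

Row-insert the values π_1, π_2, … into P one at a time, bumping the leftmost entry strictly greater than the inserted value down to the next row. The recording tableau Q records, in position (i, j), the step at which that cell was added to P.
  Insert 6 (step 1): P = [6];  Q = [1]
  Insert 8 (step 2): P = [6, 8];  Q = [1, 2]
  Insert 2 (step 3): P = [2, 8] / [6];  Q = [1, 2] / [3]
  Insert 9 (step 4): P = [2, 8, 9] / [6];  Q = [1, 2, 4] / [3]
  Insert 7 (step 5): P = [2, 7, 9] / [6, 8];  Q = [1, 2, 4] / [3, 5]
  Insert 3 (step 6): P = [2, 3, 9] / [6, 7] / [8];  Q = [1, 2, 4] / [3, 5] / [6]
  Insert 1 (step 7): P = [1, 3, 9] / [2, 7] / [6] / [8];  Q = [1, 2, 4] / [3, 5] / [6] / [7]
  Insert 4 (step 8): P = [1, 3, 4] / [2, 7, 9] / [6] / [8];  Q = [1, 2, 4] / [3, 5, 8] / [6] / [7]
  Insert 5 (step 9): P = [1, 3, 4, 5] / [2, 7, 9] / [6] / [8];  Q = [1, 2, 4, 9] / [3, 5, 8] / [6] / [7]
Final shape: (4, 3, 1, 1).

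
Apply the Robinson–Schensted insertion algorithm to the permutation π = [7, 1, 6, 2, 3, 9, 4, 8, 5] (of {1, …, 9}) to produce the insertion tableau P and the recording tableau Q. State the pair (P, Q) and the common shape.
P = [1, 2, 3, 4, 5] / [6, 8] / [7, 9];  Q = [1, 3, 5, 6, 8] / [2, 7] / [4, 9];  common shape = (5, 2, 2)

Row-insert the values π_1, π_2, … into P one at a time, bumping the leftmost entry strictly greater than the inserted value down to the next row. The recording tableau Q records, in position (i, j), the step at which that cell was added to P.
  Insert 7 (step 1): P = [7];  Q = [1]
  Insert 1 (step 2): P = [1] / [7];  Q = [1] / [2]
  Insert 6 (step 3): P = [1, 6] / [7];  Q = [1, 3] / [2]
  Insert 2 (step 4): P = [1, 2] / [6] / [7];  Q = [1, 3] / [2] / [4]
  Insert 3 (step 5): P = [1, 2, 3] / [6] / [7];  Q = [1, 3, 5] / [2] / [4]
  Insert 9 (step 6): P = [1, 2, 3, 9] / [6] / [7];  Q = [1, 3, 5, 6] / [2] / [4]
  Insert 4 (step 7): P = [1, 2, 3, 4] / [6, 9] / [7];  Q = [1, 3, 5, 6] / [2, 7] / [4]
  Insert 8 (step 8): P = [1, 2, 3, 4, 8] / [6, 9] / [7];  Q = [1, 3, 5, 6, 8] / [2, 7] / [4]
  Insert 5 (step 9): P = [1, 2, 3, 4, 5] / [6, 8] / [7, 9];  Q = [1, 3, 5, 6, 8] / [2, 7] / [4, 9]
Final shape: (5, 2, 2).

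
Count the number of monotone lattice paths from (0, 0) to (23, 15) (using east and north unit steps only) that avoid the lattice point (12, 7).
Number of paths = 11662860744

Total paths from (0, 0) to (23, 15): C(38, 23) = 15471286560. Paths through (12, 7): (paths (0, 0) → (12, 7)) × (paths (12, 7) → (23, 15)) = C(19, 12) · C(19, 11) = 50388 · 75582 = 3808425816. Avoidance count = 15471286560 − 3808425816 = 11662860744.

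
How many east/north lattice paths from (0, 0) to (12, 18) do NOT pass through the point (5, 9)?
Number of paths = 63590345

Total paths from (0, 0) to (12, 18): C(30, 12) = 86493225. Paths through (5, 9): (paths (0, 0) → (5, 9)) × (paths (5, 9) → (12, 18)) = C(14, 5) · C(16, 7) = 2002 · 11440 = 22902880. Avoidance count = 86493225 − 22902880 = 63590345.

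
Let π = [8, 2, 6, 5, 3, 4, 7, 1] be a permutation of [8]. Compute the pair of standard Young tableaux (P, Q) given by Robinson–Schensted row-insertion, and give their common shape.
P = [1, 3, 4, 7] / [2] / [5] / [6] / [8];  Q = [1, 3, 6, 7] / [2] / [4] / [5] / [8];  common shape = (4, 1, 1, 1, 1)

Row-insert the values π_1, π_2, … into P one at a time, bumping the leftmost entry strictly greater than the inserted value down to the next row. The recording tableau Q records, in position (i, j), the step at which that cell was added to P.
  Insert 8 (step 1): P = [8];  Q = [1]
  Insert 2 (step 2): P = [2] / [8];  Q = [1] / [2]
  Insert 6 (step 3): P = [2, 6] / [8];  Q = [1, 3] / [2]
  Insert 5 (step 4): P = [2, 5] / [6] / [8];  Q = [1, 3] / [2] / [4]
  Insert 3 (step 5): P = [2, 3] / [5] / [6] / [8];  Q = [1, 3] / [2] / [4] / [5]
  Insert 4 (step 6): P = [2, 3, 4] / [5] / [6] / [8];  Q = [1, 3, 6] / [2] / [4] / [5]
  Insert 7 (step 7): P = [2, 3, 4, 7] / [5] / [6] / [8];  Q = [1, 3, 6, 7] / [2] / [4] / [5]
  Insert 1 (step 8): P = [1, 3, 4, 7] / [2] / [5] / [6] / [8];  Q = [1, 3, 6, 7] / [2] / [4] / [5] / [8]
Final shape: (4, 1, 1, 1, 1).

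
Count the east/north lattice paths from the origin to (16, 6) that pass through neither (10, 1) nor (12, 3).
Number of paths = 55916

Inclusion–exclusion. Total paths: C(22, 16) = 74613. Through P₁: C(11, 10)·C(11, 6) = 5082. Through P₂: C(15, 12)·C(7, 4) = 15925. Since P₁ is strictly southwest of P₂, a monotone path through both must visit P₁ then P₂; paths through both = C(11, 10)·C(4, 2)·C(7, 4) = 2310. Avoid both = 74613 − 5082 − 15925 + 2310 = 55916.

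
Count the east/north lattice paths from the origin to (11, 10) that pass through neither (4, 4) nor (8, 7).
Number of paths = 152896

Inclusion–exclusion. Total paths: C(21, 11) = 352716. Through P₁: C(8, 4)·C(13, 7) = 120120. Through P₂: C(15, 8)·C(6, 3) = 128700. Since P₁ is strictly southwest of P₂, a monotone path through both must visit P₁ then P₂; paths through both = C(8, 4)·C(7, 4)·C(6, 3) = 49000. Avoid both = 352716 − 120120 − 128700 + 49000 = 152896.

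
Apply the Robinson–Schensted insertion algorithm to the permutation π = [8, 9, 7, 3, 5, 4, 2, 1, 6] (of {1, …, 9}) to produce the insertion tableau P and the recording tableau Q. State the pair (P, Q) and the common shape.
P = [1, 4, 6] / [2, 9] / [3] / [5] / [7] / [8];  Q = [1, 2, 9] / [3, 5] / [4] / [6] / [7] / [8];  common shape = (3, 2, 1, 1, 1, 1)

Row-insert the values π_1, π_2, … into P one at a time, bumping the leftmost entry strictly greater than the inserted value down to the next row. The recording tableau Q records, in position (i, j), the step at which that cell was added to P.
  Insert 8 (step 1): P = [8];  Q = [1]
  Insert 9 (step 2): P = [8, 9];  Q = [1, 2]
  Insert 7 (step 3): P = [7, 9] / [8];  Q = [1, 2] / [3]
  Insert 3 (step 4): P = [3, 9] / [7] / [8];  Q = [1, 2] / [3] / [4]
  Insert 5 (step 5): P = [3, 5] / [7, 9] / [8];  Q = [1, 2] / [3, 5] / [4]
  Insert 4 (step 6): P = [3, 4] / [5, 9] / [7] / [8];  Q = [1, 2] / [3, 5] / [4] / [6]
  Insert 2 (step 7): P = [2, 4] / [3, 9] / [5] / [7] / [8];  Q = [1, 2] / [3, 5] / [4] / [6] / [7]
  Insert 1 (step 8): P = [1, 4] / [2, 9] / [3] / [5] / [7] / [8];  Q = [1, 2] / [3, 5] / [4] / [6] / [7] / [8]
  Insert 6 (step 9): P = [1, 4, 6] / [2, 9] / [3] / [5] / [7] / [8];  Q = [1, 2, 9] / [3, 5] / [4] / [6] / [7] / [8]
Final shape: (3, 2, 1, 1, 1, 1).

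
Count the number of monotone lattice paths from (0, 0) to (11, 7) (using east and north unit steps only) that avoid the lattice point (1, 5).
Number of paths = 31428

Total paths from (0, 0) to (11, 7): C(18, 11) = 31824. Paths through (1, 5): (paths (0, 0) → (1, 5)) × (paths (1, 5) → (11, 7)) = C(6, 1) · C(12, 10) = 6 · 66 = 396. Avoidance count = 31824 − 396 = 31428.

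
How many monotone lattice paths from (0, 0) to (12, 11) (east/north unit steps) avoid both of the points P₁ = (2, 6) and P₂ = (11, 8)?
Number of paths = 971826

Inclusion–exclusion. Total paths: C(23, 12) = 1352078. Through P₁: C(8, 2)·C(15, 10) = 84084. Through P₂: C(19, 11)·C(4, 1) = 302328. Since P₁ is strictly southwest of P₂, a monotone path through both must visit P₁ then P₂; paths through both = C(8, 2)·C(11, 9)·C(4, 1) = 6160. Avoid both = 1352078 − 84084 − 302328 + 6160 = 971826.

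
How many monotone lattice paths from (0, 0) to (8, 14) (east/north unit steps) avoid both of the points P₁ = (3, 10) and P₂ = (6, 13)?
Number of paths = 219498

Inclusion–exclusion. Total paths: C(22, 8) = 319770. Through P₁: C(13, 3)·C(9, 5) = 36036. Through P₂: C(19, 6)·C(3, 2) = 81396. Since P₁ is strictly southwest of P₂, a monotone path through both must visit P₁ then P₂; paths through both = C(13, 3)·C(6, 3)·C(3, 2) = 17160. Avoid both = 319770 − 36036 − 81396 + 17160 = 219498.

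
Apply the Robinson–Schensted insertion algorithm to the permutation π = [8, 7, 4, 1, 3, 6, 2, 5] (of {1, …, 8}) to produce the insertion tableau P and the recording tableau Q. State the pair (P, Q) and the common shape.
P = [1, 2, 5] / [3, 6] / [4] / [7] / [8];  Q = [1, 5, 6] / [2, 8] / [3] / [4] / [7];  common shape = (3, 2, 1, 1, 1)

Row-insert the values π_1, π_2, … into P one at a time, bumping the leftmost entry strictly greater than the inserted value down to the next row. The recording tableau Q records, in position (i, j), the step at which that cell was added to P.
  Insert 8 (step 1): P = [8];  Q = [1]
  Insert 7 (step 2): P = [7] / [8];  Q = [1] / [2]
  Insert 4 (step 3): P = [4] / [7] / [8];  Q = [1] / [2] / [3]
  Insert 1 (step 4): P = [1] / [4] / [7] / [8];  Q = [1] / [2] / [3] / [4]
  Insert 3 (step 5): P = [1, 3] / [4] / [7] / [8];  Q = [1, 5] / [2] / [3] / [4]
  Insert 6 (step 6): P = [1, 3, 6] / [4] / [7] / [8];  Q = [1, 5, 6] / [2] / [3] / [4]
  Insert 2 (step 7): P = [1, 2, 6] / [3] / [4] / [7] / [8];  Q = [1, 5, 6] / [2] / [3] / [4] / [7]
  Insert 5 (step 8): P = [1, 2, 5] / [3, 6] / [4] / [7] / [8];  Q = [1, 5, 6] / [2, 8] / [3] / [4] / [7]
Final shape: (3, 2, 1, 1, 1).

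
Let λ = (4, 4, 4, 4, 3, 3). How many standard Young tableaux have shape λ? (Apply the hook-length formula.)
# SYT of shape (4, 4, 4, 4, 3, 3) = 76211850

Hook-length formula: f^λ = n! / Π hook(c), product over all cells c of the Young diagram. For λ = (4, 4, 4, 4, 3, 3), n = 22 boxes. Hook lengths by row (left-to-right, top-to-bottom): [9, 8, 7, 4]; [8, 7, 6, 3]; [7, 6, 5, 2]; [6, 5, 4, 1]; [4, 3, 2]; [3, 2, 1]. Product of hooks = 14748372172800. So f^λ = 22! / 14748372172800 = 1124000727777607680000 / 14748372172800 = 76211850.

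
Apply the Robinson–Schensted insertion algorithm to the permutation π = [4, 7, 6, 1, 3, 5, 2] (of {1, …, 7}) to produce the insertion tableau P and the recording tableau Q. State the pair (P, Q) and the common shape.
P = [1, 2, 5] / [3, 6] / [4] / [7];  Q = [1, 2, 6] / [3, 5] / [4] / [7];  common shape = (3, 2, 1, 1)

Row-insert the values π_1, π_2, … into P one at a time, bumping the leftmost entry strictly greater than the inserted value down to the next row. The recording tableau Q records, in position (i, j), the step at which that cell was added to P.
  Insert 4 (step 1): P = [4];  Q = [1]
  Insert 7 (step 2): P = [4, 7];  Q = [1, 2]
  Insert 6 (step 3): P = [4, 6] / [7];  Q = [1, 2] / [3]
  Insert 1 (step 4): P = [1, 6] / [4] / [7];  Q = [1, 2] / [3] / [4]
  Insert 3 (step 5): P = [1, 3] / [4, 6] / [7];  Q = [1, 2] / [3, 5] / [4]
  Insert 5 (step 6): P = [1, 3, 5] / [4, 6] / [7];  Q = [1, 2, 6] / [3, 5] / [4]
  Insert 2 (step 7): P = [1, 2, 5] / [3, 6] / [4] / [7];  Q = [1, 2, 6] / [3, 5] / [4] / [7]
Final shape: (3, 2, 1, 1).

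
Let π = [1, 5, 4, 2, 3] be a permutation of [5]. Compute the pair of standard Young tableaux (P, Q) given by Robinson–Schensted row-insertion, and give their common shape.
P = [1, 2, 3] / [4] / [5];  Q = [1, 2, 5] / [3] / [4];  common shape = (3, 1, 1)

Row-insert the values π_1, π_2, … into P one at a time, bumping the leftmost entry strictly greater than the inserted value down to the next row. The recording tableau Q records, in position (i, j), the step at which that cell was added to P.
  Insert 1 (step 1): P = [1];  Q = [1]
  Insert 5 (step 2): P = [1, 5];  Q = [1, 2]
  Insert 4 (step 3): P = [1, 4] / [5];  Q = [1, 2] / [3]
  Insert 2 (step 4): P = [1, 2] / [4] / [5];  Q = [1, 2] / [3] / [4]
  Insert 3 (step 5): P = [1, 2, 3] / [4] / [5];  Q = [1, 2, 5] / [3] / [4]
Final shape: (3, 1, 1).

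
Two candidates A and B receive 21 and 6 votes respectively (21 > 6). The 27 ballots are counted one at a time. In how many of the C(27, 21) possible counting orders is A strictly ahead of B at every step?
Strict-lead orderings = 164450

Total orderings of the 27 votes with 21 for A: C(27, 21) = 296010. By the Bertrand ballot formula (Cycle Lemma / reflection principle), the number of orderings in which A is strictly ahead of B throughout is (p − q)/(p + q) · C(p + q, p) = (21 − 6)/(21 + 6) · 296010 = 164450.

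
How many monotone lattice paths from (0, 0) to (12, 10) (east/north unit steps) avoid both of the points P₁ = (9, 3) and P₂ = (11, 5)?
Number of paths = 601958

Inclusion–exclusion. Total paths: C(22, 12) = 646646. Through P₁: C(12, 9)·C(10, 3) = 26400. Through P₂: C(16, 11)·C(6, 1) = 26208. Since P₁ is strictly southwest of P₂, a monotone path through both must visit P₁ then P₂; paths through both = C(12, 9)·C(4, 2)·C(6, 1) = 7920. Avoid both = 646646 − 26400 − 26208 + 7920 = 601958.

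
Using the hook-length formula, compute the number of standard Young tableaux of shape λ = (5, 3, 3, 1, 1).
# SYT of shape (5, 3, 3, 1, 1) = 16016

Hook-length formula: f^λ = n! / Π hook(c), product over all cells c of the Young diagram. For λ = (5, 3, 3, 1, 1), n = 13 boxes. Hook lengths by row (left-to-right, top-to-bottom): [9, 6, 5, 2, 1]; [6, 3, 2]; [5, 2, 1]; [2]; [1]. Product of hooks = 388800. So f^λ = 13! / 388800 = 6227020800 / 388800 = 16016.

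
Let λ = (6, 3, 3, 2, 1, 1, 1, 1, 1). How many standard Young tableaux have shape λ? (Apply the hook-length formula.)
# SYT of shape (6, 3, 3, 2, 1, 1, 1, 1, 1) = 16628040

Hook-length formula: f^λ = n! / Π hook(c), product over all cells c of the Young diagram. For λ = (6, 3, 3, 2, 1, 1, 1, 1, 1), n = 19 boxes. Hook lengths by row (left-to-right, top-to-bottom): [14, 8, 6, 3, 2, 1]; [10, 4, 2]; [9, 3, 1]; [7, 1]; [5]; [4]; [3]; [2]; [1]. Product of hooks = 7315660800. So f^λ = 19! / 7315660800 = 121645100408832000 / 7315660800 = 16628040.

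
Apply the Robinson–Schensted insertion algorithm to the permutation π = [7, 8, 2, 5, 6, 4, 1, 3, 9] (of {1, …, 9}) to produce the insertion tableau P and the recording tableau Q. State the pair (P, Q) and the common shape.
P = [1, 3, 6, 9] / [2, 4] / [5, 8] / [7];  Q = [1, 2, 5, 9] / [3, 4] / [6, 8] / [7];  common shape = (4, 2, 2, 1)

Row-insert the values π_1, π_2, … into P one at a time, bumping the leftmost entry strictly greater than the inserted value down to the next row. The recording tableau Q records, in position (i, j), the step at which that cell was added to P.
  Insert 7 (step 1): P = [7];  Q = [1]
  Insert 8 (step 2): P = [7, 8];  Q = [1, 2]
  Insert 2 (step 3): P = [2, 8] / [7];  Q = [1, 2] / [3]
  Insert 5 (step 4): P = [2, 5] / [7, 8];  Q = [1, 2] / [3, 4]
  Insert 6 (step 5): P = [2, 5, 6] / [7, 8];  Q = [1, 2, 5] / [3, 4]
  Insert 4 (step 6): P = [2, 4, 6] / [5, 8] / [7];  Q = [1, 2, 5] / [3, 4] / [6]
  Insert 1 (step 7): P = [1, 4, 6] / [2, 8] / [5] / [7];  Q = [1, 2, 5] / [3, 4] / [6] / [7]
  Insert 3 (step 8): P = [1, 3, 6] / [2, 4] / [5, 8] / [7];  Q = [1, 2, 5] / [3, 4] / [6, 8] / [7]
  Insert 9 (step 9): P = [1, 3, 6, 9] / [2, 4] / [5, 8] / [7];  Q = [1, 2, 5, 9] / [3, 4] / [6, 8] / [7]
Final shape: (4, 2, 2, 1).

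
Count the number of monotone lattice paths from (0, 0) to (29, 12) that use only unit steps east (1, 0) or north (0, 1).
Number of paths = 7898654920

A monotone lattice path from (0, 0) to (29, 12) consists of 29 east steps and 12 north steps in some order, so it is determined by which 29 of the 41 steps are east. The count is C(41, 29) = 7898654920.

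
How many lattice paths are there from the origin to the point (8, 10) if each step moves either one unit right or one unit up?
Number of paths = 43758

A monotone lattice path from (0, 0) to (8, 10) consists of 8 east steps and 10 north steps in some order, so it is determined by which 8 of the 18 steps are east. The count is C(18, 8) = 43758.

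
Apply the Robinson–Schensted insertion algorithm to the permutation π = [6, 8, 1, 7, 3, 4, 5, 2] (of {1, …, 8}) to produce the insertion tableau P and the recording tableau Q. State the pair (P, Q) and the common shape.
P = [1, 2, 4, 5] / [3, 7] / [6] / [8];  Q = [1, 2, 6, 7] / [3, 4] / [5] / [8];  common shape = (4, 2, 1, 1)

Row-insert the values π_1, π_2, … into P one at a time, bumping the leftmost entry strictly greater than the inserted value down to the next row. The recording tableau Q records, in position (i, j), the step at which that cell was added to P.
  Insert 6 (step 1): P = [6];  Q = [1]
  Insert 8 (step 2): P = [6, 8];  Q = [1, 2]
  Insert 1 (step 3): P = [1, 8] / [6];  Q = [1, 2] / [3]
  Insert 7 (step 4): P = [1, 7] / [6, 8];  Q = [1, 2] / [3, 4]
  Insert 3 (step 5): P = [1, 3] / [6, 7] / [8];  Q = [1, 2] / [3, 4] / [5]
  Insert 4 (step 6): P = [1, 3, 4] / [6, 7] / [8];  Q = [1, 2, 6] / [3, 4] / [5]
  Insert 5 (step 7): P = [1, 3, 4, 5] / [6, 7] / [8];  Q = [1, 2, 6, 7] / [3, 4] / [5]
  Insert 2 (step 8): P = [1, 2, 4, 5] / [3, 7] / [6] / [8];  Q = [1, 2, 6, 7] / [3, 4] / [5] / [8]
Final shape: (4, 2, 1, 1).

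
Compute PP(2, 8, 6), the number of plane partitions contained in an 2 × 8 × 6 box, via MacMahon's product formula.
PP(2, 8, 6) = 2147145

Evaluate the triple product over i = 1..2, j = 1..8, k = 1..6. The factors are (2/1) · (3/2) · (4/3) · (5/4) · (6/5) · (7/6) · (3/2) · (4/3) · … (96 factors total). The numerators and denominators telescope so the product is an integer; carrying out the multiplication exactly gives PP(2, 8, 6) = 2147145.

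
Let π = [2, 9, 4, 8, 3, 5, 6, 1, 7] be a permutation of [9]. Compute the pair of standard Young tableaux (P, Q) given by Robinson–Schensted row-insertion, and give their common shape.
P = [1, 3, 5, 6, 7] / [2, 8] / [4] / [9];  Q = [1, 2, 4, 7, 9] / [3, 6] / [5] / [8];  common shape = (5, 2, 1, 1)

Row-insert the values π_1, π_2, … into P one at a time, bumping the leftmost entry strictly greater than the inserted value down to the next row. The recording tableau Q records, in position (i, j), the step at which that cell was added to P.
  Insert 2 (step 1): P = [2];  Q = [1]
  Insert 9 (step 2): P = [2, 9];  Q = [1, 2]
  Insert 4 (step 3): P = [2, 4] / [9];  Q = [1, 2] / [3]
  Insert 8 (step 4): P = [2, 4, 8] / [9];  Q = [1, 2, 4] / [3]
  Insert 3 (step 5): P = [2, 3, 8] / [4] / [9];  Q = [1, 2, 4] / [3] / [5]
  Insert 5 (step 6): P = [2, 3, 5] / [4, 8] / [9];  Q = [1, 2, 4] / [3, 6] / [5]
  Insert 6 (step 7): P = [2, 3, 5, 6] / [4, 8] / [9];  Q = [1, 2, 4, 7] / [3, 6] / [5]
  Insert 1 (step 8): P = [1, 3, 5, 6] / [2, 8] / [4] / [9];  Q = [1, 2, 4, 7] / [3, 6] / [5] / [8]
  Insert 7 (step 9): P = [1, 3, 5, 6, 7] / [2, 8] / [4] / [9];  Q = [1, 2, 4, 7, 9] / [3, 6] / [5] / [8]
Final shape: (5, 2, 1, 1).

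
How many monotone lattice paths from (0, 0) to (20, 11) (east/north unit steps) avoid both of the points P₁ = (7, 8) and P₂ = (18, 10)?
Number of paths = 43205175

Inclusion–exclusion. Total paths: C(31, 20) = 84672315. Through P₁: C(15, 7)·C(16, 13) = 3603600. Through P₂: C(28, 18)·C(3, 2) = 39369330. Since P₁ is strictly southwest of P₂, a monotone path through both must visit P₁ then P₂; paths through both = C(15, 7)·C(13, 11)·C(3, 2) = 1505790. Avoid both = 84672315 − 3603600 − 39369330 + 1505790 = 43205175.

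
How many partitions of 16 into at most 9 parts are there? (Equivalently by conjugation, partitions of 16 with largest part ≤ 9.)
p(16, parts ≤ 9) = 201

Partitions of 16 with all parts ≤ 9: 9+7, 9+6+1, 9+5+2, 9+5+1+1, 9+4+3, 9+4+2+1, 9+4+1+1+1, 9+3+3+1, 9+3+2+2, 9+3+2+1+1, 9+3+1+1+1+1, 9+2+2+2+1, 9+2+2+1+1+1, 9+2+1+1+1+1+1, 9+1+1+1+1+1+1+1, 8+8, 8+7+1, 8+6+2, 8+6+1+1, 8+5+3, 8+5+2+1, 8+5+1+1+1, 8+4+4, 8+4+3+1, 8+4+2+2, 8+4+2+1+1, 8+4+1+1+1+1, 8+3+3+2, 8+3+3+1+1, 8+3+2+2+1, … (201 total). Count = 201.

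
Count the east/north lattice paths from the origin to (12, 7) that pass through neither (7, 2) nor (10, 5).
Number of paths = 27618

Inclusion–exclusion. Total paths: C(19, 12) = 50388. Through P₁: C(9, 7)·C(10, 5) = 9072. Through P₂: C(15, 10)·C(4, 2) = 18018. Since P₁ is strictly southwest of P₂, a monotone path through both must visit P₁ then P₂; paths through both = C(9, 7)·C(6, 3)·C(4, 2) = 4320. Avoid both = 50388 − 9072 − 18018 + 4320 = 27618.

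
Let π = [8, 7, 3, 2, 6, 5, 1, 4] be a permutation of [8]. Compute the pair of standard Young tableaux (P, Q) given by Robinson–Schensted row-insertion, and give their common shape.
P = [1, 4] / [2, 5] / [3, 6] / [7] / [8];  Q = [1, 5] / [2, 6] / [3, 8] / [4] / [7];  common shape = (2, 2, 2, 1, 1)

Row-insert the values π_1, π_2, … into P one at a time, bumping the leftmost entry strictly greater than the inserted value down to the next row. The recording tableau Q records, in position (i, j), the step at which that cell was added to P.
  Insert 8 (step 1): P = [8];  Q = [1]
  Insert 7 (step 2): P = [7] / [8];  Q = [1] / [2]
  Insert 3 (step 3): P = [3] / [7] / [8];  Q = [1] / [2] / [3]
  Insert 2 (step 4): P = [2] / [3] / [7] / [8];  Q = [1] / [2] / [3] / [4]
  Insert 6 (step 5): P = [2, 6] / [3] / [7] / [8];  Q = [1, 5] / [2] / [3] / [4]
  Insert 5 (step 6): P = [2, 5] / [3, 6] / [7] / [8];  Q = [1, 5] / [2, 6] / [3] / [4]
  Insert 1 (step 7): P = [1, 5] / [2, 6] / [3] / [7] / [8];  Q = [1, 5] / [2, 6] / [3] / [4] / [7]
  Insert 4 (step 8): P = [1, 4] / [2, 5] / [3, 6] / [7] / [8];  Q = [1, 5] / [2, 6] / [3, 8] / [4] / [7]
Final shape: (2, 2, 2, 1, 1).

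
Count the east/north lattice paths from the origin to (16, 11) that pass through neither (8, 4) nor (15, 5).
Number of paths = 9771762

Inclusion–exclusion. Total paths: C(27, 16) = 13037895. Through P₁: C(12, 8)·C(15, 8) = 3185325. Through P₂: C(20, 15)·C(7, 1) = 108528. Since P₁ is strictly southwest of P₂, a monotone path through both must visit P₁ then P₂; paths through both = C(12, 8)·C(8, 7)·C(7, 1) = 27720. Avoid both = 13037895 − 3185325 − 108528 + 27720 = 9771762.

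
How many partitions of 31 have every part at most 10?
p(31, parts ≤ 10) = 4242

Use the recurrence p(n, m) = p(n, m−1) + p(n−m, m): either the largest part is < m (count p(n, m−1)) or the largest part is exactly m (remove one copy of m, count p(n−m, m)). With p(0, ·) = 1 this gives p(31, parts ≤ 10) = 4242. (By conjugating Young diagrams, this also counts partitions of 31 into at most 10 parts.)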